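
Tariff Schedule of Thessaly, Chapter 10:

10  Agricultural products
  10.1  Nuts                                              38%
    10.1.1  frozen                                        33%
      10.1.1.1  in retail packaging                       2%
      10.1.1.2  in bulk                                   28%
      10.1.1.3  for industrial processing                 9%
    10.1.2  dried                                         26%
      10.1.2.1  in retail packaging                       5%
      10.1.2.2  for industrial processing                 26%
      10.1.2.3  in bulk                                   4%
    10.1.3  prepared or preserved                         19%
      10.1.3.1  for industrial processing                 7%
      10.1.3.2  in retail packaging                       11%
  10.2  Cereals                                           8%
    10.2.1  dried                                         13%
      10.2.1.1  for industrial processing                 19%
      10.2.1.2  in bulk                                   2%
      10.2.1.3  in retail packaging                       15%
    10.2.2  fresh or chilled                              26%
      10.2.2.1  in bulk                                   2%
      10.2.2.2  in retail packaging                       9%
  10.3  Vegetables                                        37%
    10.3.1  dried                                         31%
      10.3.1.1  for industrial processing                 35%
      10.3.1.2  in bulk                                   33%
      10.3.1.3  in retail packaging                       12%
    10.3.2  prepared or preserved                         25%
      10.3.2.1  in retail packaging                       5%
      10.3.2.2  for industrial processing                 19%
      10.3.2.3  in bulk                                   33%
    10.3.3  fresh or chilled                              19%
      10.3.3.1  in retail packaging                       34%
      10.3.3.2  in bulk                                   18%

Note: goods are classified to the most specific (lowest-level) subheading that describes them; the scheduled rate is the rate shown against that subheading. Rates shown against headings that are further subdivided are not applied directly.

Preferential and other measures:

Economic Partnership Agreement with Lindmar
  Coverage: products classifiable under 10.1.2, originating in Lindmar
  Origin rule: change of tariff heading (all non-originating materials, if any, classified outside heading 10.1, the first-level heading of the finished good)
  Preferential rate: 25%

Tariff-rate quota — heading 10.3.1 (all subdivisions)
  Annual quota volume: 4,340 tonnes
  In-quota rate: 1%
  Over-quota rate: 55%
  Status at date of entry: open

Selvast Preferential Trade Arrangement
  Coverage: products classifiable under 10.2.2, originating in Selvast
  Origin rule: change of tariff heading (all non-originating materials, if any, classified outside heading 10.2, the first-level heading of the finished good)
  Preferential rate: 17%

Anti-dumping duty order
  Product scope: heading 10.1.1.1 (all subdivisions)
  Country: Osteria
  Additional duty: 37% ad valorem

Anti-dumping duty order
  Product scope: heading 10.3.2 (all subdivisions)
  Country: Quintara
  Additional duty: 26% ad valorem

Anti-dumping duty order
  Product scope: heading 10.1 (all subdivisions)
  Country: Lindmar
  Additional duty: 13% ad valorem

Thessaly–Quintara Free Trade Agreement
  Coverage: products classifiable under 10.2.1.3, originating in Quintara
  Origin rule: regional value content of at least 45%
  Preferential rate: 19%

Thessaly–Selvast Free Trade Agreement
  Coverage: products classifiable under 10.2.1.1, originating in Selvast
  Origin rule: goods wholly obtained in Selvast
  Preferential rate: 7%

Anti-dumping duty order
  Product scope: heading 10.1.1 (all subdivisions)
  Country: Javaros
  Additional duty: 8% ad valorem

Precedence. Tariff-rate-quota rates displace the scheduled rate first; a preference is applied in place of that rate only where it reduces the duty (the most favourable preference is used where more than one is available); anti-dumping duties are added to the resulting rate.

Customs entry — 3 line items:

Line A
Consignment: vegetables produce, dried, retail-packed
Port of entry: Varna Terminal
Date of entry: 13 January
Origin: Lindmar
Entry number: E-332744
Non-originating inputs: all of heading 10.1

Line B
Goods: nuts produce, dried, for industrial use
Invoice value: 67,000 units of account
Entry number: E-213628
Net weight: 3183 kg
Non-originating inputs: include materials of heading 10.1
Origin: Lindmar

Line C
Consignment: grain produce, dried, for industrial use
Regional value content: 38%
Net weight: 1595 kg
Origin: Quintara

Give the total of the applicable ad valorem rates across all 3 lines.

59%

Line A: vegetables → 10.3; dried → 10.3.1; retail-packed → 10.3.1.3. Scheduled 12%. quota on 10.3.1 open → in-quota 1%; Lindmar agreement on 10.1.2: 10.3.1.3 not covered. → 1%.
Line B: nuts → 10.1; dried → 10.1.2; for industrial use → 10.1.2.2. Scheduled 26%. Lindmar agreement on 10.1.2: CTH not met; anti-dumping (Lindmar, 10.1): +13%; total 26% + 13% = 39%. → 39%.
Line C: grain → 10.2; dried → 10.2.1; for industrial use → 10.2.1.1. Scheduled 19%. Quintara agreement on 10.2.1.3: 10.2.1.1 not covered. → 19%.
Sum: 1% + 39% + 19% = 59%.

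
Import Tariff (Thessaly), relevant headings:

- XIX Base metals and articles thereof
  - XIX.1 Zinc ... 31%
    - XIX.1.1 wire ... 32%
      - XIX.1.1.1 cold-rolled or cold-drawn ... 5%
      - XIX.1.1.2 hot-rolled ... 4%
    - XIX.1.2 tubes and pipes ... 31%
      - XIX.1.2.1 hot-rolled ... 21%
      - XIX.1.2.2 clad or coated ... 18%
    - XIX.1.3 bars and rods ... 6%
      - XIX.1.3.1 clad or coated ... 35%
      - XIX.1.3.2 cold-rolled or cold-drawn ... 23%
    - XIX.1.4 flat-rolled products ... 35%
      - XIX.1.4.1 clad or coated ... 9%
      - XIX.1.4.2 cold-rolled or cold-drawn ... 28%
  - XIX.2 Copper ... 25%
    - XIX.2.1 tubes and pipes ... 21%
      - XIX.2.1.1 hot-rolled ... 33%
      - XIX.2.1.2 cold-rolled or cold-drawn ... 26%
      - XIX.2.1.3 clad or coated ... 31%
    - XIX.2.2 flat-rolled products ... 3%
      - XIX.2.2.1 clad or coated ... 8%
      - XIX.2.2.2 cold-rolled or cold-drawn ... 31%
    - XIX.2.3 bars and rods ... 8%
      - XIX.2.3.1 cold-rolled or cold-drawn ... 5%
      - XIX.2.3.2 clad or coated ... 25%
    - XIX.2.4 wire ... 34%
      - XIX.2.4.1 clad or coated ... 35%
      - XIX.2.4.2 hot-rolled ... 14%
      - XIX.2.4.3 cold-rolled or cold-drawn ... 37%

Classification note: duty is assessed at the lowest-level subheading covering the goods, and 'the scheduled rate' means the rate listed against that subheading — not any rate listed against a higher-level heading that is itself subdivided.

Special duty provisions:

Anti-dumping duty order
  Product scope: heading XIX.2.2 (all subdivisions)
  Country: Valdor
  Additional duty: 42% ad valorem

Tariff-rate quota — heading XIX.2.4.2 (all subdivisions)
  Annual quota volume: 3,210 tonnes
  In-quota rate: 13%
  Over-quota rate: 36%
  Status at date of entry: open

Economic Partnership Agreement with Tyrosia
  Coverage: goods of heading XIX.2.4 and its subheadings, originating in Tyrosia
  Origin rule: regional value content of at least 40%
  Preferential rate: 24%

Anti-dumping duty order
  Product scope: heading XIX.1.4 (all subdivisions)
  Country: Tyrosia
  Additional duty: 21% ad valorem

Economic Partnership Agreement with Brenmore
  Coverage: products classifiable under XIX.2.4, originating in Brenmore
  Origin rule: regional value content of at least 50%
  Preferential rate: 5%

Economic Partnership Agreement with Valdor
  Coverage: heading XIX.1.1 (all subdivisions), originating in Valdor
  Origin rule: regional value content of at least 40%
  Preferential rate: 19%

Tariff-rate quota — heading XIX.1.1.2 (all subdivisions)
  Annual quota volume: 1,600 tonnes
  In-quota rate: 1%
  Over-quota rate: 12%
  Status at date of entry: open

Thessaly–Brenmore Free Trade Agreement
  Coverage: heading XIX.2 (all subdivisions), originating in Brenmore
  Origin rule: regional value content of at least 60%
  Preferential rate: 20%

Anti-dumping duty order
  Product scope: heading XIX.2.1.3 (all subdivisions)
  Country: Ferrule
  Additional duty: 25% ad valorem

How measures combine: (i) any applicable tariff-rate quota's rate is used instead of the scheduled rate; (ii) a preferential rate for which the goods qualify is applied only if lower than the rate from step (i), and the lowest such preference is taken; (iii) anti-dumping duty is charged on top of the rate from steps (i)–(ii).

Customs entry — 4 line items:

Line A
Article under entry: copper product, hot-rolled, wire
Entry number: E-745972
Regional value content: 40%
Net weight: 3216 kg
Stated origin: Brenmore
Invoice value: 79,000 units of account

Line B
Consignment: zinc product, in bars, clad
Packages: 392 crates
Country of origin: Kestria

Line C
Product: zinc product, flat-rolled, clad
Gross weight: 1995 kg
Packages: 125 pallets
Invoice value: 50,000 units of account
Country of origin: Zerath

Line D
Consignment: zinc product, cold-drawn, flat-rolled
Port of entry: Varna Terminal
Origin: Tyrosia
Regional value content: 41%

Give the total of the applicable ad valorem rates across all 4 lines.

106%

Line A: copper → XIX.2; wire → XIX.2.4; hot-rolled → XIX.2.4.2. Scheduled 14%. quota on XIX.2.4.2 open → in-quota 13%; Brenmore agreement on XIX.2.4: RVC < 50%; Brenmore agreement on XIX.2: RVC < 60%. → 13%.
Line B: zinc → XIX.1; in bars → XIX.1.3; clad → XIX.1.3.1. Scheduled 35%. No special measure applies. → 35%.
Line C: zinc → XIX.1; flat-rolled → XIX.1.4; clad → XIX.1.4.1. Scheduled 9%. No special measure applies. → 9%.
Line D: zinc → XIX.1; flat-rolled → XIX.1.4; cold-drawn → XIX.1.4.2. Scheduled 28%. Tyrosia agreement on XIX.2.4: XIX.1.4.2 not covered; anti-dumping (Tyrosia, XIX.1.4): +21%; total 28% + 21% = 49%. → 49%.
Sum: 13% + 35% + 9% + 49% = 106%.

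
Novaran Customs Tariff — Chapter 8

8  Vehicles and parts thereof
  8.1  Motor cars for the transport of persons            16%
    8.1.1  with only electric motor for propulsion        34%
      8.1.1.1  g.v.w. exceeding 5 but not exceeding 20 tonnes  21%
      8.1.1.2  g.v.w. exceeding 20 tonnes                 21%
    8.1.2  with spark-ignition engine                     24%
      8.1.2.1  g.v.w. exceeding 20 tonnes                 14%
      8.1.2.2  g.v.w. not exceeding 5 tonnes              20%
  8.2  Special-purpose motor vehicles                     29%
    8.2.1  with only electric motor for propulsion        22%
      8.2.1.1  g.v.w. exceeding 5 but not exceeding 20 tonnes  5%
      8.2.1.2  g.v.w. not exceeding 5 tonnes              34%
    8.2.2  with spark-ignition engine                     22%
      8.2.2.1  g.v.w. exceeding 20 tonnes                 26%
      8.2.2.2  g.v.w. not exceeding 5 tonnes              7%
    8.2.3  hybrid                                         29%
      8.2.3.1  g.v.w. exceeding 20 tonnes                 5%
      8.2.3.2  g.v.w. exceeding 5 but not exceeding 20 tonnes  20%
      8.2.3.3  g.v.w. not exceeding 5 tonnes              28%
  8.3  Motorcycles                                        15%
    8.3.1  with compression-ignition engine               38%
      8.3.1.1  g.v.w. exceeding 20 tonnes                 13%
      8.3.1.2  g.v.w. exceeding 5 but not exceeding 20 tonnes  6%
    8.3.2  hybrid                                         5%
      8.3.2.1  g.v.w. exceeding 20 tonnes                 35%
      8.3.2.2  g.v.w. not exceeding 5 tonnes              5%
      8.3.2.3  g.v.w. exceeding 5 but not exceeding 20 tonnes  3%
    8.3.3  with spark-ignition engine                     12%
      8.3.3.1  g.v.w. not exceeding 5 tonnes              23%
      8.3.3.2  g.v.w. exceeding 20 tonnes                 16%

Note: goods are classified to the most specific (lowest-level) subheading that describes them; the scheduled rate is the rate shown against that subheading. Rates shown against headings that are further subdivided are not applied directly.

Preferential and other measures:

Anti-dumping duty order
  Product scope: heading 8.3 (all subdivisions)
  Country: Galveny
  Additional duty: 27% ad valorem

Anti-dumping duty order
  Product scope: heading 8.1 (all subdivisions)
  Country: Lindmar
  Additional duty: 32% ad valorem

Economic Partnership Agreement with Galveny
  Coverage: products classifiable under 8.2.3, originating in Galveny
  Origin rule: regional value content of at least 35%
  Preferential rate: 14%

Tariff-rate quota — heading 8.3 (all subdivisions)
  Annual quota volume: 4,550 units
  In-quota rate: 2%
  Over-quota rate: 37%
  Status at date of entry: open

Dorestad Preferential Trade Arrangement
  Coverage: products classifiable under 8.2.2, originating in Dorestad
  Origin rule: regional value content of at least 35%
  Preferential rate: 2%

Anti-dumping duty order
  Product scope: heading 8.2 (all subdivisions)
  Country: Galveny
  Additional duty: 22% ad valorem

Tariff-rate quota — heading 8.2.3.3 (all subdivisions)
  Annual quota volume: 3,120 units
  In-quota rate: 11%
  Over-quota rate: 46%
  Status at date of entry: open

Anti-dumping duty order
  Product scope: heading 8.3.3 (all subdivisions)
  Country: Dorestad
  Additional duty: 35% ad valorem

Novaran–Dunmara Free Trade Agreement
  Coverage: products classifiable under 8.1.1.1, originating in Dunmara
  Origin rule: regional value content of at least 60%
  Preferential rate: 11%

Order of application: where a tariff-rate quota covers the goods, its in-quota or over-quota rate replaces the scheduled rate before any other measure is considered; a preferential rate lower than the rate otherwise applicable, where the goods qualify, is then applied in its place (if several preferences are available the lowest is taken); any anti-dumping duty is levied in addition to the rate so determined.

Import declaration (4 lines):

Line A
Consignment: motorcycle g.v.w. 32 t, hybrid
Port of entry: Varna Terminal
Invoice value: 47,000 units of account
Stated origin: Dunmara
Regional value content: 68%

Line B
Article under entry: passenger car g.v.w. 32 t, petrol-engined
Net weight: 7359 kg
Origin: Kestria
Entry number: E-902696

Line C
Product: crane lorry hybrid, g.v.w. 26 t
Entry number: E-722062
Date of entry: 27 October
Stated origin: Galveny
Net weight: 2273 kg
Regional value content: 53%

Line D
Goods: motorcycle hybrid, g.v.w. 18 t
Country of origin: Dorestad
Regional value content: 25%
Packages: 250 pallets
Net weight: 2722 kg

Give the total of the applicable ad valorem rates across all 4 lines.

Line A: motorcycle → 8.3; hybrid → 8.3.2; g.v.w. 32 t → 8.3.2.1. Scheduled 35%. quota on 8.3 open → in-quota 2%; Dunmara agreement on 8.1.1.1: 8.3.2.1 not covered. → 2%.
Line B: passenger car → 8.1; petrol-engined → 8.1.2; g.v.w. 32 t → 8.1.2.1. Scheduled 14%. No special measure applies. → 14%.
Line C: crane lorry → 8.2; hybrid → 8.2.3; g.v.w. 26 t → 8.2.3.1. Scheduled 5%. Galveny agreement on 8.2.3: RVC ≥ 35% → 14% available; preference 14% not lower than 5% → no reduction; anti-dumping (Galveny, 8.2): +22%; total 5% + 22% = 27%. → 27%.
Line D: motorcycle → 8.3; hybrid → 8.3.2; g.v.w. 18 t → 8.3.2.3. Scheduled 3%. quota on 8.3 open → in-quota 2%; Dorestad agreement on 8.2.2: 8.3.2.3 not covered. → 2%.
Sum: 2% + 14% + 27% + 2% = 45%.

45%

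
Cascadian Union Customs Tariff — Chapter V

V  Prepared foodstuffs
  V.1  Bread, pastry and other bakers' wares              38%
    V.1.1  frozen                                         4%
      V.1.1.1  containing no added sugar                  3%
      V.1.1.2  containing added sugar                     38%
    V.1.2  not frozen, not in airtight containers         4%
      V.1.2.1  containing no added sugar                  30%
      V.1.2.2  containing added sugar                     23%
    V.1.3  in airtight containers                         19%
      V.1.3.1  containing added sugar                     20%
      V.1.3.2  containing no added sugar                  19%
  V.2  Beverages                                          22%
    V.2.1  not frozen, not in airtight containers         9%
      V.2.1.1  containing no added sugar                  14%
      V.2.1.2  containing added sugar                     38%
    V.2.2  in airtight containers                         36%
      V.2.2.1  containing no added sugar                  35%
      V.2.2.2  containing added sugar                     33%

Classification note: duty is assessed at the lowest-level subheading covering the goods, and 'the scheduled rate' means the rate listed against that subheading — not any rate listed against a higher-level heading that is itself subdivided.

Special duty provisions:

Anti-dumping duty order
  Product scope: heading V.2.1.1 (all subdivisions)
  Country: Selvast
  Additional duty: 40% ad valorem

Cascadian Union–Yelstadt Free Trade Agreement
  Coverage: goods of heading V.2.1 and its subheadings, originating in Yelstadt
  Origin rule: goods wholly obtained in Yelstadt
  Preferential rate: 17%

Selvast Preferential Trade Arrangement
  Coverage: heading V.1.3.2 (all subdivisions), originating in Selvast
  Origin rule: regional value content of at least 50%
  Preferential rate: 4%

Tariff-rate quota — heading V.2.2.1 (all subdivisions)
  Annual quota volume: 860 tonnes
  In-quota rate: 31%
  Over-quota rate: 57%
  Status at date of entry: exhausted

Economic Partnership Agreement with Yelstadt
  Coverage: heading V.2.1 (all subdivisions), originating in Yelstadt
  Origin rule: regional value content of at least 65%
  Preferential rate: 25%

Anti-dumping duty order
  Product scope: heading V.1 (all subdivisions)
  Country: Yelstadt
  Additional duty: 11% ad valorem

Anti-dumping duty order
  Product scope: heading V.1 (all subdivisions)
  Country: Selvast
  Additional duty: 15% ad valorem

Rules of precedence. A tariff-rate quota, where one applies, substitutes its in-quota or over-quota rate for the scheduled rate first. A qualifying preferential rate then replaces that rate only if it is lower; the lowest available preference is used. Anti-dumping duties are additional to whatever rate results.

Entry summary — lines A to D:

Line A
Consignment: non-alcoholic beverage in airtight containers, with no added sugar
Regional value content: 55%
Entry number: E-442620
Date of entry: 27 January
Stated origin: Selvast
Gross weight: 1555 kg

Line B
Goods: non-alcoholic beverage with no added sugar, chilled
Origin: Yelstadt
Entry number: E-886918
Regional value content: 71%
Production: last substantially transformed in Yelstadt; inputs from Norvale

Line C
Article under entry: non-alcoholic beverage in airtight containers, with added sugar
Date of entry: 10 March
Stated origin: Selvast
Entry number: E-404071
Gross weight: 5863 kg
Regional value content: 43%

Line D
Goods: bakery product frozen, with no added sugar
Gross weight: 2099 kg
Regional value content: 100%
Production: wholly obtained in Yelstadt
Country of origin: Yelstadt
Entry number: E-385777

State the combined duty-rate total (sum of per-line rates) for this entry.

Line A: non-alcoholic beverage → V.2; in airtight containers → V.2.2; with no added sugar → V.2.2.1. Scheduled 35%. quota on V.2.2.1 exhausted → over-quota 57%; Selvast agreement on V.1.3.2: V.2.2.1 not covered. → 57%.
Line B: non-alcoholic beverage → V.2; chilled → V.2.1; with no added sugar → V.2.1.1. Scheduled 14%. Yelstadt agreement on V.2.1: not wholly obtained; Yelstadt agreement on V.2.1: RVC ≥ 65% → 25% available; preference 25% not lower than 14% → no reduction. → 14%.
Line C: non-alcoholic beverage → V.2; in airtight containers → V.2.2; with added sugar → V.2.2.2. Scheduled 33%. Selvast agreement on V.1.3.2: V.2.2.2 not covered. → 33%.
Line D: bakery product → V.1; frozen → V.1.1; with no added sugar → V.1.1.1. Scheduled 3%. Yelstadt agreement on V.2.1: V.1.1.1 not covered; Yelstadt agreement on V.2.1: V.1.1.1 not covered; anti-dumping (Yelstadt, V.1): +11%; total 3% + 11% = 14%. → 14%.
Sum: 57% + 14% + 33% + 14% = 118%.

118%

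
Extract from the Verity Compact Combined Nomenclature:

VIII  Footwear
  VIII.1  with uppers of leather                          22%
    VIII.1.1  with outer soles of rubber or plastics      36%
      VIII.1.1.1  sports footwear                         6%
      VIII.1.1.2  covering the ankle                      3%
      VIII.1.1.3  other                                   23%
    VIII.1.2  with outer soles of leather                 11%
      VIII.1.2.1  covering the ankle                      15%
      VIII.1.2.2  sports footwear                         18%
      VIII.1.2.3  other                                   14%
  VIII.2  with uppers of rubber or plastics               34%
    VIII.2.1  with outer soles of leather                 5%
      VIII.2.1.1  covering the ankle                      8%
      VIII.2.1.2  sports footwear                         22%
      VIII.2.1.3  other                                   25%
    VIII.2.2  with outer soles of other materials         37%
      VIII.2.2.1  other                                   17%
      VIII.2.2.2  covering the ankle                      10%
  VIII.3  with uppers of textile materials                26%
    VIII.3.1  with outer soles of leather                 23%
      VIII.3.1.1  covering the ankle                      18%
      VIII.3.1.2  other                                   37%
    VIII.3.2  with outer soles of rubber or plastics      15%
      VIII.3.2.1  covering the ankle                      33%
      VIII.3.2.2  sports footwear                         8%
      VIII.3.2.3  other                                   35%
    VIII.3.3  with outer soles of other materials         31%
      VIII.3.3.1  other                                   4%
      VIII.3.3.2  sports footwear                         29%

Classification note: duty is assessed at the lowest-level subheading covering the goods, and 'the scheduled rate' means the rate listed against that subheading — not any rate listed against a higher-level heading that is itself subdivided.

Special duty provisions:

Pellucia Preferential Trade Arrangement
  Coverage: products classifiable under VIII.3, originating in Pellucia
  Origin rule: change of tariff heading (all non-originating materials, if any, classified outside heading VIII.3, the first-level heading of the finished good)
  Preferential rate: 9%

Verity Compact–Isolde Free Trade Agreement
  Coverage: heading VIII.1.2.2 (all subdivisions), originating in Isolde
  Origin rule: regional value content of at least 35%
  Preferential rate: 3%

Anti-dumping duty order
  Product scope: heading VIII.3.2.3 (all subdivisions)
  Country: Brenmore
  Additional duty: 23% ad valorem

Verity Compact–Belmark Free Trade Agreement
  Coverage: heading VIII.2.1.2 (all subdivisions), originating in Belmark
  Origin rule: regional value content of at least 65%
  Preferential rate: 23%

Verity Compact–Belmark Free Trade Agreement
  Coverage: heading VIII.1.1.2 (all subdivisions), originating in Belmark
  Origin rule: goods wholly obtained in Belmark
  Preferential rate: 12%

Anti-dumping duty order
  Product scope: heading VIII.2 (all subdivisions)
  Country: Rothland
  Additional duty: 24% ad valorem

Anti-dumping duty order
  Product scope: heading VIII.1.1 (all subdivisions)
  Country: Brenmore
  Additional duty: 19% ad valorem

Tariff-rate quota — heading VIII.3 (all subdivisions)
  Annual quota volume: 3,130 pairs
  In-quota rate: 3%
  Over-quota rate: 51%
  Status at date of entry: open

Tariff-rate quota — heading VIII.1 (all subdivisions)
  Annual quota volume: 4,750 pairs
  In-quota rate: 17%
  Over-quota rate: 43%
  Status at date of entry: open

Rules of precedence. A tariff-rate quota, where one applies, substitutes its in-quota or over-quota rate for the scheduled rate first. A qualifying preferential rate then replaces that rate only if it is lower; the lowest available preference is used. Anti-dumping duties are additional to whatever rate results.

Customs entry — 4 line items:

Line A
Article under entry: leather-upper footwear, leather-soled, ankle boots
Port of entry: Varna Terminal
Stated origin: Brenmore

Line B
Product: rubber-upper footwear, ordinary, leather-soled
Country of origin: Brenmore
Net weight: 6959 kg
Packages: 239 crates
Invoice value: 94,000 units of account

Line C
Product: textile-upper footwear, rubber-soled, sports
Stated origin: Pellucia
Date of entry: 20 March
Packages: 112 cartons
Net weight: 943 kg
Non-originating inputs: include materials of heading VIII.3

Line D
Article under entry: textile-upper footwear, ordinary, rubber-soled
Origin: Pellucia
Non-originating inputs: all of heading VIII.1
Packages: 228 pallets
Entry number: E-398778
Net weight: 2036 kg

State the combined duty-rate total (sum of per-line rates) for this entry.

48%

Line A: leather-upper → VIII.1; leather-soled → VIII.1.2; ankle boots → VIII.1.2.1. Scheduled 15%. quota on VIII.1 open → in-quota 17%. → 17%.
Line B: rubber-upper → VIII.2; leather-soled → VIII.2.1; ordinary → VIII.2.1.3. Scheduled 25%. No special measure applies. → 25%.
Line C: textile-upper → VIII.3; rubber-soled → VIII.3.2; sports → VIII.3.2.2. Scheduled 8%. quota on VIII.3 open → in-quota 3%; Pellucia agreement on VIII.3: CTH not met. → 3%.
Line D: textile-upper → VIII.3; rubber-soled → VIII.3.2; ordinary → VIII.3.2.3. Scheduled 35%. quota on VIII.3 open → in-quota 3%; Pellucia agreement on VIII.3: CTH met → 9% available; preference 9% not lower than 3% → no reduction. → 3%.
Sum: 17% + 25% + 3% + 3% = 48%.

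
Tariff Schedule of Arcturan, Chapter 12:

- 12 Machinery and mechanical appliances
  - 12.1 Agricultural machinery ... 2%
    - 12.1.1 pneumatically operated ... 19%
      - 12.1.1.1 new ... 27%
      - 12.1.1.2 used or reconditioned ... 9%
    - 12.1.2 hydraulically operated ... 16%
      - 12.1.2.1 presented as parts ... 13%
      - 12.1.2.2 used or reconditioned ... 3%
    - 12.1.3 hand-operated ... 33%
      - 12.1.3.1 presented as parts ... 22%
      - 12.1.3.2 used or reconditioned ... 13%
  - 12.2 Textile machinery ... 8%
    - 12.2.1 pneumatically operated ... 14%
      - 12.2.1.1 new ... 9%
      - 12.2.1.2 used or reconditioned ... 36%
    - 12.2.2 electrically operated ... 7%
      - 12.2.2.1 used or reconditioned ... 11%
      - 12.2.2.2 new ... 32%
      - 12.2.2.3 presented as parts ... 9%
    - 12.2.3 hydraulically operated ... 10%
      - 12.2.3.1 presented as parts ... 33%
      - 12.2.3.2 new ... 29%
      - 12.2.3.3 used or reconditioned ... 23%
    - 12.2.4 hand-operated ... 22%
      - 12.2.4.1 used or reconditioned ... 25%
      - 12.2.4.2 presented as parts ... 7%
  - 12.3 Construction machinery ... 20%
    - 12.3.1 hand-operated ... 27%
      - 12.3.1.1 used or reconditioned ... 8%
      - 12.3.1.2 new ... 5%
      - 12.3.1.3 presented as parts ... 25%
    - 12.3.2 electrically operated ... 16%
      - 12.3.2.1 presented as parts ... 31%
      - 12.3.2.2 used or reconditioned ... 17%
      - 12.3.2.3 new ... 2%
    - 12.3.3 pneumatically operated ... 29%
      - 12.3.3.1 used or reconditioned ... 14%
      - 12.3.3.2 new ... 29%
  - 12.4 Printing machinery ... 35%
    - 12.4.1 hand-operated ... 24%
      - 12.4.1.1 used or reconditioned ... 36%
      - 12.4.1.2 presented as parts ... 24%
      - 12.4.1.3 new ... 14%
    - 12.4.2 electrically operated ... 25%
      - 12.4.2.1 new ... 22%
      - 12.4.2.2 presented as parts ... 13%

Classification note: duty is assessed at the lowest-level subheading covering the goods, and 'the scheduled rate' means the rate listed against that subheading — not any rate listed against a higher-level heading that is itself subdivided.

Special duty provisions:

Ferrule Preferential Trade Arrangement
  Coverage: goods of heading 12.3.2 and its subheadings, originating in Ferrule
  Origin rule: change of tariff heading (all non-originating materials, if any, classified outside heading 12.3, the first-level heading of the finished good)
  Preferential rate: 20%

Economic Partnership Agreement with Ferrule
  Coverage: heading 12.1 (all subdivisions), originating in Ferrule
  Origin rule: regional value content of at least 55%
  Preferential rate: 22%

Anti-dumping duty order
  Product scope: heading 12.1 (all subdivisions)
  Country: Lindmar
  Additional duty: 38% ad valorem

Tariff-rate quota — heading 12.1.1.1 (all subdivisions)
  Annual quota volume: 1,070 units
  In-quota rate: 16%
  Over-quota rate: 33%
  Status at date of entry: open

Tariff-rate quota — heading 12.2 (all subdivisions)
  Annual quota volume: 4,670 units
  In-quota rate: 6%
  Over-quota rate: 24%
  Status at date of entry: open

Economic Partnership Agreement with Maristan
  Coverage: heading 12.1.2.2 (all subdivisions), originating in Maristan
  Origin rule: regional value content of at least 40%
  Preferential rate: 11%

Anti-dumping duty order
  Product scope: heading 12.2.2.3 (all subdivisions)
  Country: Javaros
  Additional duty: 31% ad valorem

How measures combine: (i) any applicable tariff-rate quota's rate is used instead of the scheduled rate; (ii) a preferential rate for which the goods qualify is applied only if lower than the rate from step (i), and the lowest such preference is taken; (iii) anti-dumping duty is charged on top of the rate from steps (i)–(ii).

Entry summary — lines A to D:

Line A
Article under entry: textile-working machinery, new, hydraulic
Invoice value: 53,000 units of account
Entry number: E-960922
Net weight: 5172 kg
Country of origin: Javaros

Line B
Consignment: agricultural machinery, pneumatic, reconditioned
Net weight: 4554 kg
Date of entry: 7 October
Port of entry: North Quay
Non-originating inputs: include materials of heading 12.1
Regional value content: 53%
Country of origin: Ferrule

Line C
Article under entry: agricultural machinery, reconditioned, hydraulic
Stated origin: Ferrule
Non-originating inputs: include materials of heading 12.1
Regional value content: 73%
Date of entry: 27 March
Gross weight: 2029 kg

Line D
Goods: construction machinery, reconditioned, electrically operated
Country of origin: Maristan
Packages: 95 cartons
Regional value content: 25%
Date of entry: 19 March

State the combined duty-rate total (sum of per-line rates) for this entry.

Line A: textile-working → 12.2; hydraulic → 12.2.3; new → 12.2.3.2. Scheduled 29%. quota on 12.2 open → in-quota 6%. → 6%.
Line B: agricultural → 12.1; pneumatic → 12.1.1; reconditioned → 12.1.1.2. Scheduled 9%. Ferrule agreement on 12.3.2: 12.1.1.2 not covered; Ferrule agreement on 12.1: RVC < 55%. → 9%.
Line C: agricultural → 12.1; hydraulic → 12.1.2; reconditioned → 12.1.2.2. Scheduled 3%. Ferrule agreement on 12.3.2: 12.1.2.2 not covered; Ferrule agreement on 12.1: RVC ≥ 55% → 22% available; preference 22% not lower than 3% → no reduction. → 3%.
Line D: construction → 12.3; electrically operated → 12.3.2; reconditioned → 12.3.2.2. Scheduled 17%. Maristan agreement on 12.1.2.2: 12.3.2.2 not covered. → 17%.
Sum: 6% + 9% + 3% + 17% = 35%.

35%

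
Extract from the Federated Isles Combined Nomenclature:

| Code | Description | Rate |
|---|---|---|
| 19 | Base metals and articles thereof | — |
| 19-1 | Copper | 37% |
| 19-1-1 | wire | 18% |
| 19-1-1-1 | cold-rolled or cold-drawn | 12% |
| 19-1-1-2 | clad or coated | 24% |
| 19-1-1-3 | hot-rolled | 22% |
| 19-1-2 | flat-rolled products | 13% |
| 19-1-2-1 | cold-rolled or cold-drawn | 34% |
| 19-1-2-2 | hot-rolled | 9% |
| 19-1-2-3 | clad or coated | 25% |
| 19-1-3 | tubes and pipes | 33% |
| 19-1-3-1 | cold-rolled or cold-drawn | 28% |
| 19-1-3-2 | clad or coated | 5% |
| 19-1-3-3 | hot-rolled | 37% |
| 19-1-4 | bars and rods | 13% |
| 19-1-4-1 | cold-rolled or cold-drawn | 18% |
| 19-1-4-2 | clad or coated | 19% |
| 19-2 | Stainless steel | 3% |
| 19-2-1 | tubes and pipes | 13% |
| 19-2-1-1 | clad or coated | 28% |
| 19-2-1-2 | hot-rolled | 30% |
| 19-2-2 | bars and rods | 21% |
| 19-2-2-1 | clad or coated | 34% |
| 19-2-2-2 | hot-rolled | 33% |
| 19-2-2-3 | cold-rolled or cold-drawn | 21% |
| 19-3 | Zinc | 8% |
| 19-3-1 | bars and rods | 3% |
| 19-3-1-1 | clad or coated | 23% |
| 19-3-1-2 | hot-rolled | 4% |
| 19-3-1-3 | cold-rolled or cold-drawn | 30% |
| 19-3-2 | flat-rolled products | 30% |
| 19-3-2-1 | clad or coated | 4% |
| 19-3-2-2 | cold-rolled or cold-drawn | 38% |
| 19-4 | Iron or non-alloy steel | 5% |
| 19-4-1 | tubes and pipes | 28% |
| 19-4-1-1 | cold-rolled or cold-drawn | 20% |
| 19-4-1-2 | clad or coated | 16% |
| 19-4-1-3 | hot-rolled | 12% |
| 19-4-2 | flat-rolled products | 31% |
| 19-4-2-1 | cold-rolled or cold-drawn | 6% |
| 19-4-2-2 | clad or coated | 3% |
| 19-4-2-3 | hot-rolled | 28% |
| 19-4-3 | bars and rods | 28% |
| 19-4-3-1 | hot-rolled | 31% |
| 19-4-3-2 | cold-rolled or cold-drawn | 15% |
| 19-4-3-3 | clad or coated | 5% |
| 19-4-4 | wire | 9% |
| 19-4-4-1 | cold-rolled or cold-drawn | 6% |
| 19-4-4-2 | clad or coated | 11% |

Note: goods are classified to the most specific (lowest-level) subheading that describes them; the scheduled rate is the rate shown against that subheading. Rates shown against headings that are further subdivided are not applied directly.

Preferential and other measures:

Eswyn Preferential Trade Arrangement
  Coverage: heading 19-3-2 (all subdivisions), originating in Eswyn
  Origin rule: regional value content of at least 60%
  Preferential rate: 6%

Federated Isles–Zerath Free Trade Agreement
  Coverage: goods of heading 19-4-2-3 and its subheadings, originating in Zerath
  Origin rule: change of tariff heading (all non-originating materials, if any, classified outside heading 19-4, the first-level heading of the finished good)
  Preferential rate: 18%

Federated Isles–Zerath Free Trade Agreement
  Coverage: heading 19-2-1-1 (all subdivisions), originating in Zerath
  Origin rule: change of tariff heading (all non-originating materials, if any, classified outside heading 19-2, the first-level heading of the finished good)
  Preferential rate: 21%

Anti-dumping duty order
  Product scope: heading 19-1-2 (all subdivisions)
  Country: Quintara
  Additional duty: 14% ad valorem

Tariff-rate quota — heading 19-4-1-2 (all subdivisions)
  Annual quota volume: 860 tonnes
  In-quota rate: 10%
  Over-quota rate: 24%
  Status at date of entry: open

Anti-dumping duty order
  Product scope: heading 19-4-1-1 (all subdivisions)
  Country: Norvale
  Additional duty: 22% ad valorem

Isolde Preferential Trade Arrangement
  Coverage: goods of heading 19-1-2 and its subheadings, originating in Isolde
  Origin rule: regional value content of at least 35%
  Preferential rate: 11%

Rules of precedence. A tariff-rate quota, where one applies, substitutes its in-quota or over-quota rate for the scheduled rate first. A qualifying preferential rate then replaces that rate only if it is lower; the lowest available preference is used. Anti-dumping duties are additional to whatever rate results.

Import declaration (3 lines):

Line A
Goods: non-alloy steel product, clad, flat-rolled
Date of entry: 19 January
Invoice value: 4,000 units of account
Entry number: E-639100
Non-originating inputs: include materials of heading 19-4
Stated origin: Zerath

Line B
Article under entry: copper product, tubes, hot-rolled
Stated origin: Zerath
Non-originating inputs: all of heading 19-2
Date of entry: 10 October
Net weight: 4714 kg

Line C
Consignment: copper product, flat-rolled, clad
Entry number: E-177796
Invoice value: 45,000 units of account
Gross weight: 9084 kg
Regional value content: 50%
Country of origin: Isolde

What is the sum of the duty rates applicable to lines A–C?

51%

Line A: non-alloy steel → 19-4; flat-rolled → 19-4-2; clad → 19-4-2-2. Scheduled 3%. Zerath agreement on 19-4-2-3: 19-4-2-2 not covered; Zerath agreement on 19-2-1-1: 19-4-2-2 not covered. → 3%.
Line B: copper → 19-1; tubes → 19-1-3; hot-rolled → 19-1-3-3. Scheduled 37%. Zerath agreement on 19-4-2-3: 19-1-3-3 not covered; Zerath agreement on 19-2-1-1: 19-1-3-3 not covered. → 37%.
Line C: copper → 19-1; flat-rolled → 19-1-2; clad → 19-1-2-3. Scheduled 25%. Isolde agreement on 19-1-2: RVC ≥ 35% → 11% available; preferential 11%. → 11%.
Sum: 3% + 37% + 11% = 51%.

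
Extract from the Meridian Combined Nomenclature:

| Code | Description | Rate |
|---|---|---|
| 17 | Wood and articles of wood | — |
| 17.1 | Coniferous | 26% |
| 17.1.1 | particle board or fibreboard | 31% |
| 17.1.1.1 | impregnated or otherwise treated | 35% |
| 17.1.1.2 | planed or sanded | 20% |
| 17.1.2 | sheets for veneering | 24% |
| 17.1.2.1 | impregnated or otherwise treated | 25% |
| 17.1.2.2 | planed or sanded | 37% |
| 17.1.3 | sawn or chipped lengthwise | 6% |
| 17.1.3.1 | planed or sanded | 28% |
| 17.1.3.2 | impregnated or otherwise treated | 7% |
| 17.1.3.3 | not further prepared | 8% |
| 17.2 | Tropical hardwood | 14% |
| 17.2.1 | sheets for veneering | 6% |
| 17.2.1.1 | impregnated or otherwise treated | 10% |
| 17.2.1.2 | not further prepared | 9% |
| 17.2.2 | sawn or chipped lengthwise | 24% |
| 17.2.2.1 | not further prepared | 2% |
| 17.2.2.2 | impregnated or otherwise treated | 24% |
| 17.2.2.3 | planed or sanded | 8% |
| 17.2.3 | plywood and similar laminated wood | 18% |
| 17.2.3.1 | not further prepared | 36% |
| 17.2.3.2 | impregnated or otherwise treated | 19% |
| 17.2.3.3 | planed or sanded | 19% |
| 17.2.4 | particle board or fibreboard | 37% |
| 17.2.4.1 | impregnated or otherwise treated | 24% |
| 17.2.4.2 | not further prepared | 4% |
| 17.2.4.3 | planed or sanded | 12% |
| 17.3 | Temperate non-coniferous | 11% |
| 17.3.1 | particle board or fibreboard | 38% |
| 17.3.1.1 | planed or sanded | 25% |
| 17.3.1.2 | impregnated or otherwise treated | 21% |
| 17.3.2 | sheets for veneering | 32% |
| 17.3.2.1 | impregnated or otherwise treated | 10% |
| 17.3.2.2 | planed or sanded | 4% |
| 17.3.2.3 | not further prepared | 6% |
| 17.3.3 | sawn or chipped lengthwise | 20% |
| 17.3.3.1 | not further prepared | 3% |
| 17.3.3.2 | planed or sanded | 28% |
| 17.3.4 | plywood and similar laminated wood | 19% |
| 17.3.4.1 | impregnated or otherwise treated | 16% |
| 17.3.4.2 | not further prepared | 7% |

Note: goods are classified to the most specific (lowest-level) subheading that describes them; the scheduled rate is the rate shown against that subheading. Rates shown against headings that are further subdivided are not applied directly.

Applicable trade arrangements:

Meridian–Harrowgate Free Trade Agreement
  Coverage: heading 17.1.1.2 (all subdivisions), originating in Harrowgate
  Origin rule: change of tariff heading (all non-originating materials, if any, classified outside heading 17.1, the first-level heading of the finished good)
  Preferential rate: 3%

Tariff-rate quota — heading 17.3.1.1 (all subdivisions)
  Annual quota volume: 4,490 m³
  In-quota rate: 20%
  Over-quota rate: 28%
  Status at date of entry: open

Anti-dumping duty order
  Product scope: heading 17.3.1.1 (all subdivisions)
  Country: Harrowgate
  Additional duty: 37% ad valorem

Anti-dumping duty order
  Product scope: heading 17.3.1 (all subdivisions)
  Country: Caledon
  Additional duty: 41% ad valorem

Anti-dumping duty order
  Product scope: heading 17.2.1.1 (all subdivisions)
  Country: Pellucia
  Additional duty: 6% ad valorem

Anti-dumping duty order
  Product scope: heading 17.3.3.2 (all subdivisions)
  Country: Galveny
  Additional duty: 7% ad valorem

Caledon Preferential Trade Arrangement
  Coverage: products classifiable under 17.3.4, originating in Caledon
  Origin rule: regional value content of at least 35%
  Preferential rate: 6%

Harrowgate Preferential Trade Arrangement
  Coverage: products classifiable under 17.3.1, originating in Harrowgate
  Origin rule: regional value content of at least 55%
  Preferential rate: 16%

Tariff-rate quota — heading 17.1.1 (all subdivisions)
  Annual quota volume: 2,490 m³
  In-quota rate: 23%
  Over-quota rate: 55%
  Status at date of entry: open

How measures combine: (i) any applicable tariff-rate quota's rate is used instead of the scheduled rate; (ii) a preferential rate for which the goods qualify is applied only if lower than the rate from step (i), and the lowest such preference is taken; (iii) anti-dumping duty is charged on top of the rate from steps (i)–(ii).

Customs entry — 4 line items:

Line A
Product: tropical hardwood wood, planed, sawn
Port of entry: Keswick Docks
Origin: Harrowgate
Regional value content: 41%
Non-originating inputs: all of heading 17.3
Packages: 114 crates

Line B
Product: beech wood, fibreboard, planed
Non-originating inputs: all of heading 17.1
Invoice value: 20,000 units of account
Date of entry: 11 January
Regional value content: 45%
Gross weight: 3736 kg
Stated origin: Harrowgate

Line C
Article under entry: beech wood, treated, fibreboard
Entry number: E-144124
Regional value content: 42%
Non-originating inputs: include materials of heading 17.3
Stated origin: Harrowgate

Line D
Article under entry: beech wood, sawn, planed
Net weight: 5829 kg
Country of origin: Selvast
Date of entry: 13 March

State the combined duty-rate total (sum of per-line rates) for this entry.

114%

Line A: tropical hardwood → 17.2; sawn → 17.2.2; planed → 17.2.2.3. Scheduled 8%. Harrowgate agreement on 17.1.1.2: 17.2.2.3 not covered; Harrowgate agreement on 17.3.1: 17.2.2.3 not covered. → 8%.
Line B: beech → 17.3; fibreboard → 17.3.1; planed → 17.3.1.1. Scheduled 25%. quota on 17.3.1.1 open → in-quota 20%; Harrowgate agreement on 17.1.1.2: 17.3.1.1 not covered; Harrowgate agreement on 17.3.1: RVC < 55%; anti-dumping (Harrowgate, 17.3.1.1): +37%; total 20% + 37% = 57%. → 57%.
Line C: beech → 17.3; fibreboard → 17.3.1; treated → 17.3.1.2. Scheduled 21%. Harrowgate agreement on 17.1.1.2: 17.3.1.2 not covered; Harrowgate agreement on 17.3.1: RVC < 55%. → 21%.
Line D: beech → 17.3; sawn → 17.3.3; planed → 17.3.3.2. Scheduled 28%. No special measure applies. → 28%.
Sum: 8% + 57% + 21% + 28% = 114%.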